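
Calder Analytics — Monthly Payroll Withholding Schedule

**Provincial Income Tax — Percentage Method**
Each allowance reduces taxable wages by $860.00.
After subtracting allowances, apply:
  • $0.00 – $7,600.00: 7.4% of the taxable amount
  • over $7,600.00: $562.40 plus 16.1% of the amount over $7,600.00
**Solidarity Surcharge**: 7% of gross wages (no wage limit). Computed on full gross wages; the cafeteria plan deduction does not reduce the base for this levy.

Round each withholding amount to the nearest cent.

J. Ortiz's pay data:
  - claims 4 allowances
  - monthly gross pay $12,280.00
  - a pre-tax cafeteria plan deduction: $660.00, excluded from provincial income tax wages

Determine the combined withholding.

$1,515.38

Provincial Income Tax: taxable = $12,280.00 − $660.00 − 4×$860.00 = $8,180.00
  $562.40 + 16.1% × ($8,180.00 − $7,600.00) = $562.40 + 16.1% × $580.00 = $655.78
Solidarity Surcharge: 7% × $12,280.00 = $859.60
Total: $655.78 + $859.60 = $1,515.38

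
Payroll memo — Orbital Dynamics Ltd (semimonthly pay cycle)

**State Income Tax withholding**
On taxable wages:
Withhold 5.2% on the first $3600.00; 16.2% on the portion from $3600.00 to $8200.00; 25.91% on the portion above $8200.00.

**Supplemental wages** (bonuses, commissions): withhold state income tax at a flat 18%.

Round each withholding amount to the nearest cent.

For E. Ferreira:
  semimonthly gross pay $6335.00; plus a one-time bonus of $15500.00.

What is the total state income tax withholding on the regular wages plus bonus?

$3420.27

State Income Tax: taxable = $6335.00
  $187.20 + 16.2% × ($6335.00 − $3600.00) = $187.20 + 16.2% × $2735.00 = $630.27
Supplemental (18% flat on bonus): 18% × $15500.00 = $2790.00
Total state income tax: $630.27 + $2790.00 = $3420.27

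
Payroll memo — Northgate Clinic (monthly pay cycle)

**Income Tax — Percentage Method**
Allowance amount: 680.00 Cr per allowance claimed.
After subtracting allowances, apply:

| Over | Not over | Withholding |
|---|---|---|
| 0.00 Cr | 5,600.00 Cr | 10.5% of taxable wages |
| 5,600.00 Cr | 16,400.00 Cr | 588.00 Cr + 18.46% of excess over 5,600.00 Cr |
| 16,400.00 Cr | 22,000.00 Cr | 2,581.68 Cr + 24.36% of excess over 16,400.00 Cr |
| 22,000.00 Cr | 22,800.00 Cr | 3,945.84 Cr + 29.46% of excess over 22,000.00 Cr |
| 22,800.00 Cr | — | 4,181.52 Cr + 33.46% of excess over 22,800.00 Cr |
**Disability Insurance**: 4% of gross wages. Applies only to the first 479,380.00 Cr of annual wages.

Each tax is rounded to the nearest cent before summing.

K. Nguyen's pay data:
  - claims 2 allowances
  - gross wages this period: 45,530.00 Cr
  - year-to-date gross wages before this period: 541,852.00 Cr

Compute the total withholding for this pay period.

Income Tax: taxable = 45,530.00 Cr − 2×680.00 Cr = 44,170.00 Cr
  4,181.52 Cr + 33.46% × (44,170.00 Cr − 22,800.00 Cr) = 4,181.52 Cr + 33.46% × 21,370.00 Cr = 11,331.92 Cr
Disability Insurance: YTD 541,852.00 Cr ≥ cap 479,380.00 Cr → 0.00 Cr
Total: 11,331.92 Cr + 0.00 Cr = 11,331.92 Cr

11,331.92 Cr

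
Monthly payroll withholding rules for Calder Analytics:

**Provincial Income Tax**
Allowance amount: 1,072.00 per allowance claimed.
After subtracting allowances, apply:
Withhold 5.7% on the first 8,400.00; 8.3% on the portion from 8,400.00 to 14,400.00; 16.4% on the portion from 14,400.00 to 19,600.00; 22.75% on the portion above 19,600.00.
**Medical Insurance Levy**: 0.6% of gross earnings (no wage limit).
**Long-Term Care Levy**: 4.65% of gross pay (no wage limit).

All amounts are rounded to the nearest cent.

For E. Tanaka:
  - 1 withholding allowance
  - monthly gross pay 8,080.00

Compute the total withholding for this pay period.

Provincial Income Tax: taxable = 8,080.00 − 1×1,072.00 = 7,008.00
  5.7% × 7,008.00 = 399.46
Medical Insurance Levy: 0.6% × 8,080.00 = 48.48
Long-Term Care Levy: 4.65% × 8,080.00 = 375.72
Total: 399.46 + 48.48 + 375.72 = 823.66

823.66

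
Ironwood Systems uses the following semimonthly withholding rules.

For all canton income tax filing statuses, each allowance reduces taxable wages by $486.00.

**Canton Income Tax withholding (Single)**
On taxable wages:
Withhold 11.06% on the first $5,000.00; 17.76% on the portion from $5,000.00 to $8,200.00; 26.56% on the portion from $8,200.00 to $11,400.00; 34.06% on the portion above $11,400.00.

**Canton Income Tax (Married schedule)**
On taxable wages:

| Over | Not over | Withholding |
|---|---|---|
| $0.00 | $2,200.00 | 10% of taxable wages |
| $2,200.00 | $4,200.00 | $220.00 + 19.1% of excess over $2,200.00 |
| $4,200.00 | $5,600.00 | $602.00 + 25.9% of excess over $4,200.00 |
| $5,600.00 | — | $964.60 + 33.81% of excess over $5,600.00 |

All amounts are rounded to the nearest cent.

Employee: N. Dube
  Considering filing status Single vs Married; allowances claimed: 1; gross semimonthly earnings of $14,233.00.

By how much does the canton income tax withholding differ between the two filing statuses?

Canton Income Tax (Single): taxable = $14,233.00 − 1×$486.00 = $13,747.00
  $1,971.24 + 34.06% × ($13,747.00 − $11,400.00) = $1,971.24 + 34.06% × $2,347.00 = $2,770.63
Canton Income Tax (Married): taxable = $14,233.00 − 1×$486.00 = $13,747.00
  $964.60 + 33.81% × ($13,747.00 − $5,600.00) = $964.60 + 33.81% × $8,147.00 = $3,719.10
Difference: |$2,770.63 − $3,719.10| = $948.47 (higher under Married)

$948.47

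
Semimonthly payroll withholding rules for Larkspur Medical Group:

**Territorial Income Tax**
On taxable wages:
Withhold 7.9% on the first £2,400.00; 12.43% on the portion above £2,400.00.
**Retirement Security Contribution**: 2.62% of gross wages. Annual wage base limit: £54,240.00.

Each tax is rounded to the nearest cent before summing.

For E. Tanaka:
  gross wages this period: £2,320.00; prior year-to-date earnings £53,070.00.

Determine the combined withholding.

Territorial Income Tax: taxable = £2,320.00
  7.9% × £2,320.00 = £183.28
Retirement Security Contribution: cap £54,240.00 − YTD £53,070.00 = £1,170.00 subject; 2.62% × £1,170.00 = £30.65
Total: £183.28 + £30.65 = £213.93

£213.93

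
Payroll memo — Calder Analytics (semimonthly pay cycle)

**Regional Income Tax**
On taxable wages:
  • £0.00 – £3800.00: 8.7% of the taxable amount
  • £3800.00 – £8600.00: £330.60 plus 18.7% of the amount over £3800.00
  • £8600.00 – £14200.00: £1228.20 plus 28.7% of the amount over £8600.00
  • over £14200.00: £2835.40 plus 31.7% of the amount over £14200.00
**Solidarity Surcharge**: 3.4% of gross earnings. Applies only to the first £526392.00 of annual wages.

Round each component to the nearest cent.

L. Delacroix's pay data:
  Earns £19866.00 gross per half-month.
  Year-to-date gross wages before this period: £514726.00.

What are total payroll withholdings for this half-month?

£5028.16

Regional Income Tax: taxable = £19866.00
  £2835.40 + 31.7% × (£19866.00 − £14200.00) = £2835.40 + 31.7% × £5666.00 = £4631.52
Solidarity Surcharge: cap £526392.00 − YTD £514726.00 = £11666.00 subject; 3.4% × £11666.00 = £396.64
Total: £4631.52 + £396.64 = £5028.16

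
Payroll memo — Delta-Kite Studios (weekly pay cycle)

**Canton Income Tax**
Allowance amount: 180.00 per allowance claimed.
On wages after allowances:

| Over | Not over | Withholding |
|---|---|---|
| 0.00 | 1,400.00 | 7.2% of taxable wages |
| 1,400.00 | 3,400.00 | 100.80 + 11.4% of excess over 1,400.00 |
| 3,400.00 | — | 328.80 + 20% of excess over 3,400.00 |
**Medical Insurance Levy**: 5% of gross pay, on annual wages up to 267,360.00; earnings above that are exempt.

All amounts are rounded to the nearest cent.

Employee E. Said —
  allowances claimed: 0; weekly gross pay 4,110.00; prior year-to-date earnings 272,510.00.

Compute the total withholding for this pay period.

Canton Income Tax: taxable = 4,110.00
  328.80 + 20% × (4,110.00 − 3,400.00) = 328.80 + 20% × 710.00 = 470.80
Medical Insurance Levy: YTD 272,510.00 ≥ cap 267,360.00 → 0.00
Total: 470.80 + 0.00 = 470.80

470.80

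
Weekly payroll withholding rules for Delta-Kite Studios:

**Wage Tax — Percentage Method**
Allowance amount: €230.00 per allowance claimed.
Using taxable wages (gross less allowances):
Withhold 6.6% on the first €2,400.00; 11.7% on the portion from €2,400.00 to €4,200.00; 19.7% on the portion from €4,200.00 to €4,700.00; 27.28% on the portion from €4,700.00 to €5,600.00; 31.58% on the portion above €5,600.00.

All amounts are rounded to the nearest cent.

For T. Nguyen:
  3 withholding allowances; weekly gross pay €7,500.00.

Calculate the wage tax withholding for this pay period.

€1,095.14

Wage Tax: taxable = €7,500.00 − 3×€230.00 = €6,810.00
  €713.02 + 31.58% × (€6,810.00 − €5,600.00) = €713.02 + 31.58% × €1,210.00 = €1,095.14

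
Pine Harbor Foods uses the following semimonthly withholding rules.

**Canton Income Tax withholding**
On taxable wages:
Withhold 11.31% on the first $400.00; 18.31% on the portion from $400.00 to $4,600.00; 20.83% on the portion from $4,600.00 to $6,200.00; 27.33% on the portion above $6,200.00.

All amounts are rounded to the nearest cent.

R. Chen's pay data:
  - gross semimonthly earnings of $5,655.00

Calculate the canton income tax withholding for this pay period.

Canton Income Tax: taxable = $5,655.00
  $814.26 + 20.83% × ($5,655.00 − $4,600.00) = $814.26 + 20.83% × $1,055.00 = $1,034.02

$1,034.02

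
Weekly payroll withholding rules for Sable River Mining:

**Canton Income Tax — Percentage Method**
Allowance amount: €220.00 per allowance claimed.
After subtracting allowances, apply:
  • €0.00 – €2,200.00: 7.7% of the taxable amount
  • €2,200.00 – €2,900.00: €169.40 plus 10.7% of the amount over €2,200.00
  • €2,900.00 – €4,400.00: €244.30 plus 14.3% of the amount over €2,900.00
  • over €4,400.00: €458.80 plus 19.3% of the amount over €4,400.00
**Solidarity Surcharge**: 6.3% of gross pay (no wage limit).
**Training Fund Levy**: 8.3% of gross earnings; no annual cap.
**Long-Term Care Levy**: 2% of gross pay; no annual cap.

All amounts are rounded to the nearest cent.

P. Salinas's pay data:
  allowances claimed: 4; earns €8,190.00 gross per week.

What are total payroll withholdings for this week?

Canton Income Tax: taxable = €8,190.00 − 4×€220.00 = €7,310.00
  €458.80 + 19.3% × (€7,310.00 − €4,400.00) = €458.80 + 19.3% × €2,910.00 = €1,020.43
Solidarity Surcharge: 6.3% × €8,190.00 = €515.97
Training Fund Levy: 8.3% × €8,190.00 = €679.77
Long-Term Care Levy: 2% × €8,190.00 = €163.80
Total: €1,020.43 + €515.97 + €679.77 + €163.80 = €2,379.97

€2,379.97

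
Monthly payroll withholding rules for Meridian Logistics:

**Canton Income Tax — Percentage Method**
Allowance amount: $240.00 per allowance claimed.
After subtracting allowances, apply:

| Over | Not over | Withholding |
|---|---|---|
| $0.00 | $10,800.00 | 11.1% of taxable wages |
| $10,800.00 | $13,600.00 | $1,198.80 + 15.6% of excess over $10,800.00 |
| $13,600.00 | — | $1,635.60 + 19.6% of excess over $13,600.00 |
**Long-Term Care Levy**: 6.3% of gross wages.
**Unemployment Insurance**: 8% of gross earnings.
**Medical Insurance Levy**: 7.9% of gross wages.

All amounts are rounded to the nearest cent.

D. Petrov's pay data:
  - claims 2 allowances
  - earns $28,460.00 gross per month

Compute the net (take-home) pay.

Canton Income Tax: taxable = $28,460.00 − 2×$240.00 = $27,980.00
  $1,635.60 + 19.6% × ($27,980.00 − $13,600.00) = $1,635.60 + 19.6% × $14,380.00 = $4,454.08
Long-Term Care Levy: 6.3% × $28,460.00 = $1,792.98
Unemployment Insurance: 8% × $28,460.00 = $2,276.80
Medical Insurance Levy: 7.9% × $28,460.00 = $2,248.34
Total withheld: $4,454.08 + $1,792.98 + $2,276.80 + $2,248.34 = $10,772.20
Net pay: $28,460.00 − $10,772.20 = $17,687.80

$17,687.80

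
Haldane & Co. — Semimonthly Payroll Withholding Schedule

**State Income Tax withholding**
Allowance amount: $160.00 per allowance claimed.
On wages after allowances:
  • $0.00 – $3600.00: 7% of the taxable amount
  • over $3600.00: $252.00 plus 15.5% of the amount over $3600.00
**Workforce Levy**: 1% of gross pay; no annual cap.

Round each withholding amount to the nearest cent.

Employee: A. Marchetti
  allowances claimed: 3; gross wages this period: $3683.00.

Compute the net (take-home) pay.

State Income Tax: taxable = $3683.00 − 3×$160.00 = $3203.00
  7% × $3203.00 = $224.21
Workforce Levy: 1% × $3683.00 = $36.83
Total withheld: $224.21 + $36.83 = $261.04
Net pay: $3683.00 − $261.04 = $3421.96

$3421.96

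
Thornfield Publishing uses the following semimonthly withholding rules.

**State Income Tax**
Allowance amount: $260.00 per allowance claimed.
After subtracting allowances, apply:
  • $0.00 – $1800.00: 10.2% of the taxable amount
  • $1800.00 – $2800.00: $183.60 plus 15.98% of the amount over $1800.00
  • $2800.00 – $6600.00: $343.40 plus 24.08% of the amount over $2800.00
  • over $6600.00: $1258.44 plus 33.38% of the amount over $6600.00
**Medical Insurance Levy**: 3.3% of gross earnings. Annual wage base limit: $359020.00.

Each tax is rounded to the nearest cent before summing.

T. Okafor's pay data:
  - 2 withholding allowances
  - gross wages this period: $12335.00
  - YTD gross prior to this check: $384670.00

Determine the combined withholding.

$2999.21

State Income Tax: taxable = $12335.00 − 2×$260.00 = $11815.00
  $1258.44 + 33.38% × ($11815.00 − $6600.00) = $1258.44 + 33.38% × $5215.00 = $2999.21
Medical Insurance Levy: YTD $384670.00 ≥ cap $359020.00 → $0.00
Total: $2999.21 + $0.00 = $2999.21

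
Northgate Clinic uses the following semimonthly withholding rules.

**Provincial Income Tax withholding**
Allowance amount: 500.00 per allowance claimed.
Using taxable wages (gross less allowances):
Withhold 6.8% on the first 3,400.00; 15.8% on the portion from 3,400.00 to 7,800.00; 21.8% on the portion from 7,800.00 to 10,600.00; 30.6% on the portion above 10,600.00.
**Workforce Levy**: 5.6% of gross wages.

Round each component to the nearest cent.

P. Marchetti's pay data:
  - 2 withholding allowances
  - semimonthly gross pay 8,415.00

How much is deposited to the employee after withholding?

Provincial Income Tax: taxable = 8,415.00 − 2×500.00 = 7,415.00
  231.20 + 15.8% × (7,415.00 − 3,400.00) = 231.20 + 15.8% × 4,015.00 = 865.57
Workforce Levy: 5.6% × 8,415.00 = 471.24
Total withheld: 865.57 + 471.24 = 1,336.81
Net pay: 8,415.00 − 1,336.81 = 7,078.19

7,078.19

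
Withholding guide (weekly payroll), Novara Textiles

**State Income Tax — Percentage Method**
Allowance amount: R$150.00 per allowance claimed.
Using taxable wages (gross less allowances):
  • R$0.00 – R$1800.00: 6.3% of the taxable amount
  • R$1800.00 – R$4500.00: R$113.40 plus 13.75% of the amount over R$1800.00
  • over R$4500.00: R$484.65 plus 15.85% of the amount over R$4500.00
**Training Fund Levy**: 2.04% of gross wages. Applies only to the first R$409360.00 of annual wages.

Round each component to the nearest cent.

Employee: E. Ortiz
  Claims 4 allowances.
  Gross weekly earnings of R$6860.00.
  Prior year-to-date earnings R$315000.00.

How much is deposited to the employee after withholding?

R$5956.45

State Income Tax: taxable = R$6860.00 − 4×R$150.00 = R$6260.00
  R$484.65 + 15.85% × (R$6260.00 − R$4500.00) = R$484.65 + 15.85% × R$1760.00 = R$763.61
Training Fund Levy: 2.04% × R$6860.00 = R$139.94
Total withheld: R$763.61 + R$139.94 = R$903.55
Net pay: R$6860.00 − R$903.55 = R$5956.45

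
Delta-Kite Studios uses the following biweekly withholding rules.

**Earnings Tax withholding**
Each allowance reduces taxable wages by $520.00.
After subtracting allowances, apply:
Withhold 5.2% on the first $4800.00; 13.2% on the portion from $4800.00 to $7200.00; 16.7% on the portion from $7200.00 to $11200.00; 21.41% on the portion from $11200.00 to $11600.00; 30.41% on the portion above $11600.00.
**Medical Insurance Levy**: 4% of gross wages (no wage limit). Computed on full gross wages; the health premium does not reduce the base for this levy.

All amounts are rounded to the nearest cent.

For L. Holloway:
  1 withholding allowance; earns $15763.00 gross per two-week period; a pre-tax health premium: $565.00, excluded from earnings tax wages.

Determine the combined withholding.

$2886.58

Earnings Tax: taxable = $15763.00 − $565.00 − 1×$520.00 = $14678.00
  $1320.04 + 30.41% × ($14678.00 − $11600.00) = $1320.04 + 30.41% × $3078.00 = $2256.06
Medical Insurance Levy: 4% × $15763.00 = $630.52
Total: $2256.06 + $630.52 = $2886.58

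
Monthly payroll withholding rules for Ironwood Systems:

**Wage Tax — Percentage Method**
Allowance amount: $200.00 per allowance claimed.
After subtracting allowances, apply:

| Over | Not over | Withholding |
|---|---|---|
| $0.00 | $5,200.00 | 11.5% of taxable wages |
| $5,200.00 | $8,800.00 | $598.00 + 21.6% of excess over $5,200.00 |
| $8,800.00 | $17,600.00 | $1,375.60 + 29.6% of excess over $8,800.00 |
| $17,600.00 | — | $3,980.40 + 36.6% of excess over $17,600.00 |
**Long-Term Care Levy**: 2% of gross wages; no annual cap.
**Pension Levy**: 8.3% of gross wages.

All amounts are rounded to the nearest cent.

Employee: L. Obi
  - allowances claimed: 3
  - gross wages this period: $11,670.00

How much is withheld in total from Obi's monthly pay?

$3,249.53

Wage Tax: taxable = $11,670.00 − 3×$200.00 = $11,070.00
  $1,375.60 + 29.6% × ($11,070.00 − $8,800.00) = $1,375.60 + 29.6% × $2,270.00 = $2,047.52
Long-Term Care Levy: 2% × $11,670.00 = $233.40
Pension Levy: 8.3% × $11,670.00 = $968.61
Total: $2,047.52 + $233.40 + $968.61 = $3,249.53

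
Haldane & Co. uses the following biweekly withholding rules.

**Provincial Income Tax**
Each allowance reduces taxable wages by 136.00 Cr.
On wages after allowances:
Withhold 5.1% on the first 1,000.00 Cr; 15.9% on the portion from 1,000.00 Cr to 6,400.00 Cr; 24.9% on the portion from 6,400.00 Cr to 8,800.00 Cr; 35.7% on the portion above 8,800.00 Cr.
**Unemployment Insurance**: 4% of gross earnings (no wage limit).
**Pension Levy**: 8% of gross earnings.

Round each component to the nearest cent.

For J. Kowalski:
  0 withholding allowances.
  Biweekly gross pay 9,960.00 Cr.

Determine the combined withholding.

Provincial Income Tax: taxable = 9,960.00 Cr
  1,507.20 Cr + 35.7% × (9,960.00 Cr − 8,800.00 Cr) = 1,507.20 Cr + 35.7% × 1,160.00 Cr = 1,921.32 Cr
Unemployment Insurance: 4% × 9,960.00 Cr = 398.40 Cr
Pension Levy: 8% × 9,960.00 Cr = 796.80 Cr
Total: 1,921.32 Cr + 398.40 Cr + 796.80 Cr = 3,116.52 Cr

3,116.52 Cr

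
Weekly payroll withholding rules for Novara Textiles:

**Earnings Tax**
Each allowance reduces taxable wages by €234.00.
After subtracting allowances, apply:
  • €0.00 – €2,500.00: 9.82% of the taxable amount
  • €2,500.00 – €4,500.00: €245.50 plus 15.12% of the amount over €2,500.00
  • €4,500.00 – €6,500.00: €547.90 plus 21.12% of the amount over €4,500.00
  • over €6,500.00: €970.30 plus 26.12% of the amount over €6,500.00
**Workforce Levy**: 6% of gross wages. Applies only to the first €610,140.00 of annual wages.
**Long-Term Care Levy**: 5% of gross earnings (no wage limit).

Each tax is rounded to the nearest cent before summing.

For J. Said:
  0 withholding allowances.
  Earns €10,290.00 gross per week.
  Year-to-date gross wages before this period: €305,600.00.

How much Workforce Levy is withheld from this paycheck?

Workforce Levy: 6% × €10,290.00 = €617.40

€617.40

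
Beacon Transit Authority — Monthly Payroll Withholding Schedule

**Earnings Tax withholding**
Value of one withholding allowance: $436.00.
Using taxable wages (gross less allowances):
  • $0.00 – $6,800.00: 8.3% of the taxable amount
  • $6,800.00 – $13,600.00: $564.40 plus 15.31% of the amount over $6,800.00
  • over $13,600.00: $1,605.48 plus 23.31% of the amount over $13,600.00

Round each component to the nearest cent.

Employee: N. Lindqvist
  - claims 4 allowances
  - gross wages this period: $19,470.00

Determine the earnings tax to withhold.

Earnings Tax: taxable = $19,470.00 − 4×$436.00 = $17,726.00
  $1,605.48 + 23.31% × ($17,726.00 − $13,600.00) = $1,605.48 + 23.31% × $4,126.00 = $2,567.25

$2,567.25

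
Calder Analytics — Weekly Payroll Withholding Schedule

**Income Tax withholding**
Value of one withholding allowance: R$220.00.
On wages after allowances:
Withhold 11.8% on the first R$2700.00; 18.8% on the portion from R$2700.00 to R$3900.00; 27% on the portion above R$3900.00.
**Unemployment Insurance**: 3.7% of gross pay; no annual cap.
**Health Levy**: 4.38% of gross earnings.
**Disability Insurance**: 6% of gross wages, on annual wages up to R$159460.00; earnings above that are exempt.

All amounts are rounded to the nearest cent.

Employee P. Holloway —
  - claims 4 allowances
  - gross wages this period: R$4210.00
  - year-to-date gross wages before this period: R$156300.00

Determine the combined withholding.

Income Tax: taxable = R$4210.00 − 4×R$220.00 = R$3330.00
  R$318.60 + 18.8% × (R$3330.00 − R$2700.00) = R$318.60 + 18.8% × R$630.00 = R$437.04
Unemployment Insurance: 3.7% × R$4210.00 = R$155.77
Health Levy: 4.38% × R$4210.00 = R$184.40
Disability Insurance: cap R$159460.00 − YTD R$156300.00 = R$3160.00 subject; 6% × R$3160.00 = R$189.60
Total: R$437.04 + R$155.77 + R$184.40 + R$189.60 = R$966.81

R$966.81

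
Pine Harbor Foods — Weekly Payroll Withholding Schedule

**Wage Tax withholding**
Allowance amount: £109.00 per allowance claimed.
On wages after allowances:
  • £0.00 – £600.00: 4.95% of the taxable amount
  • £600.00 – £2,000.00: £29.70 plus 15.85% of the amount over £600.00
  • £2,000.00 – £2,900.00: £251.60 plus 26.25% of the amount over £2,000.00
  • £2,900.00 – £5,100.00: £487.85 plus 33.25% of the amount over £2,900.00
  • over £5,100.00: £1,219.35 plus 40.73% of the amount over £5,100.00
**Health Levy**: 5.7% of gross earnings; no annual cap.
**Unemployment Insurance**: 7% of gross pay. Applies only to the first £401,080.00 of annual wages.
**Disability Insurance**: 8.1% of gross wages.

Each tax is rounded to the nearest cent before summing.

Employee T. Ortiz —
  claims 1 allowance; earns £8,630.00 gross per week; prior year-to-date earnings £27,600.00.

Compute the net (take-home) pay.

Wage Tax: taxable = £8,630.00 − 1×£109.00 = £8,521.00
  £1,219.35 + 40.73% × (£8,521.00 − £5,100.00) = £1,219.35 + 40.73% × £3,421.00 = £2,612.72
Health Levy: 5.7% × £8,630.00 = £491.91
Unemployment Insurance: 7% × £8,630.00 = £604.10
Disability Insurance: 8.1% × £8,630.00 = £699.03
Total withheld: £2,612.72 + £491.91 + £604.10 + £699.03 = £4,407.76
Net pay: £8,630.00 − £4,407.76 = £4,222.24

£4,222.24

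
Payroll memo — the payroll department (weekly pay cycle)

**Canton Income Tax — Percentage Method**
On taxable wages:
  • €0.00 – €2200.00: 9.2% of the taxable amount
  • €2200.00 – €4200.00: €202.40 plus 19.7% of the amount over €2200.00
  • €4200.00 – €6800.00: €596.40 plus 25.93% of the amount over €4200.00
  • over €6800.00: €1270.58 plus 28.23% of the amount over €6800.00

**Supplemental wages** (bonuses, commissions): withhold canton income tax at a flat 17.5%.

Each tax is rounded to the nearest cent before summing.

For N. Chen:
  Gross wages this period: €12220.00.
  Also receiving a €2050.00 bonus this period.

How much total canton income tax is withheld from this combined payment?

Canton Income Tax: taxable = €12220.00
  €1270.58 + 28.23% × (€12220.00 − €6800.00) = €1270.58 + 28.23% × €5420.00 = €2800.65
Supplemental (17.5% flat on bonus): 17.5% × €2050.00 = €358.75
Total canton income tax: €2800.65 + €358.75 = €3159.40

€3159.40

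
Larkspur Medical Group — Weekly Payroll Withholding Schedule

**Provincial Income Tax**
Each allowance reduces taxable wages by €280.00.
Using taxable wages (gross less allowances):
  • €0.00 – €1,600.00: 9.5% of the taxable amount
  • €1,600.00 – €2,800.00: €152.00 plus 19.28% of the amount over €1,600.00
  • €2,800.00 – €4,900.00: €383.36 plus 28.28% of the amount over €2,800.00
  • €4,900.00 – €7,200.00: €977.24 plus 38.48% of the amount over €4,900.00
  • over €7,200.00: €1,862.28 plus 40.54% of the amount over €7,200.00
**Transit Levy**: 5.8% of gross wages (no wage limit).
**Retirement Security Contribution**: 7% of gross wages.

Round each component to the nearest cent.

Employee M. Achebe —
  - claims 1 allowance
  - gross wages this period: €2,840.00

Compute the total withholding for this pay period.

Provincial Income Tax: taxable = €2,840.00 − 1×€280.00 = €2,560.00
  €152.00 + 19.28% × (€2,560.00 − €1,600.00) = €152.00 + 19.28% × €960.00 = €337.09
Transit Levy: 5.8% × €2,840.00 = €164.72
Retirement Security Contribution: 7% × €2,840.00 = €198.80
Total: €337.09 + €164.72 + €198.80 = €700.61

€700.61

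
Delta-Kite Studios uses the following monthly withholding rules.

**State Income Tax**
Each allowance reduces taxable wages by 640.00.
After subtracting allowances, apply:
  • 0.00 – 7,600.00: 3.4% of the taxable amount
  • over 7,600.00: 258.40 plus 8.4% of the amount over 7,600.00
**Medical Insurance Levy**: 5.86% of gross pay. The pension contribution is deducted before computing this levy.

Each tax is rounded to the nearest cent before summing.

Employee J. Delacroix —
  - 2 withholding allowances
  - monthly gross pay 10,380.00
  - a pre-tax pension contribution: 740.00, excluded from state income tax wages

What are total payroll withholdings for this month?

887.14

State Income Tax: taxable = 10,380.00 − 740.00 − 2×640.00 = 8,360.00
  258.40 + 8.4% × (8,360.00 − 7,600.00) = 258.40 + 8.4% × 760.00 = 322.24
Medical Insurance Levy: 5.86% × 9,640.00 = 564.90
Total: 322.24 + 564.90 = 887.14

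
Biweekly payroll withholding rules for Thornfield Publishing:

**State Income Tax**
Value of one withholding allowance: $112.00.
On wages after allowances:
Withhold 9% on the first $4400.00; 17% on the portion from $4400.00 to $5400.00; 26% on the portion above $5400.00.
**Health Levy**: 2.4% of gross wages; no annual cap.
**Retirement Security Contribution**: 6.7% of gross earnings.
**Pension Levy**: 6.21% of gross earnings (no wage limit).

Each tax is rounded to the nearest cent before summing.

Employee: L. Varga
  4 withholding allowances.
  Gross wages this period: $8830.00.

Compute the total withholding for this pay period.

$2693.19

State Income Tax: taxable = $8830.00 − 4×$112.00 = $8382.00
  $566.00 + 26% × ($8382.00 − $5400.00) = $566.00 + 26% × $2982.00 = $1341.32
Health Levy: 2.4% × $8830.00 = $211.92
Retirement Security Contribution: 6.7% × $8830.00 = $591.61
Pension Levy: 6.21% × $8830.00 = $548.34
Total: $1341.32 + $211.92 + $591.61 + $548.34 = $2693.19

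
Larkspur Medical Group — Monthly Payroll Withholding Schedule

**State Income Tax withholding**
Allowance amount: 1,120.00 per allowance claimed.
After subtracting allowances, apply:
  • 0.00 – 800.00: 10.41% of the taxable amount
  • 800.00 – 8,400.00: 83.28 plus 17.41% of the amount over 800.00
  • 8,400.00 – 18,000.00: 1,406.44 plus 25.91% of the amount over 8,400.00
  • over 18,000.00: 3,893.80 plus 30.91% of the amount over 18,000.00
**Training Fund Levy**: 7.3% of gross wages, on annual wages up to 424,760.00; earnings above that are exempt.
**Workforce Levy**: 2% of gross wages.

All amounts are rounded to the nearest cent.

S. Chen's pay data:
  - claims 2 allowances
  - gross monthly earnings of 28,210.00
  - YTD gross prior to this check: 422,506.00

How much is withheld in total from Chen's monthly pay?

State Income Tax: taxable = 28,210.00 − 2×1,120.00 = 25,970.00
  3,893.80 + 30.91% × (25,970.00 − 18,000.00) = 3,893.80 + 30.91% × 7,970.00 = 6,357.33
Training Fund Levy: cap 424,760.00 − YTD 422,506.00 = 2,254.00 subject; 7.3% × 2,254.00 = 164.54
Workforce Levy: 2% × 28,210.00 = 564.20
Total: 6,357.33 + 164.54 + 564.20 = 7,086.07

7,086.07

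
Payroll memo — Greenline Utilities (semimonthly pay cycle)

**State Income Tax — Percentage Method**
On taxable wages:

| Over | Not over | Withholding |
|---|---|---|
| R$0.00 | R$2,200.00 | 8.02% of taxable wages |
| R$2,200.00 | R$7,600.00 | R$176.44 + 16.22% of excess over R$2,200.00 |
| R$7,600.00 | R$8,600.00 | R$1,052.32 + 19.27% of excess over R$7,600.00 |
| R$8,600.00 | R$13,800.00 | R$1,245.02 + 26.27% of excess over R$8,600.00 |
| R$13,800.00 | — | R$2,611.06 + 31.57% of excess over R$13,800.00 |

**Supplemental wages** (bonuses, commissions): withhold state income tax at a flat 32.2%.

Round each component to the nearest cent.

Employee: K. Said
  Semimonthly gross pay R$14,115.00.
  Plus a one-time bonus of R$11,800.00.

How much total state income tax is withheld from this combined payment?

R$6,510.11

State Income Tax: taxable = R$14,115.00
  R$2,611.06 + 31.57% × (R$14,115.00 − R$13,800.00) = R$2,611.06 + 31.57% × R$315.00 = R$2,710.51
Supplemental (32.2% flat on bonus): 32.2% × R$11,800.00 = R$3,799.60
Total state income tax: R$2,710.51 + R$3,799.60 = R$6,510.11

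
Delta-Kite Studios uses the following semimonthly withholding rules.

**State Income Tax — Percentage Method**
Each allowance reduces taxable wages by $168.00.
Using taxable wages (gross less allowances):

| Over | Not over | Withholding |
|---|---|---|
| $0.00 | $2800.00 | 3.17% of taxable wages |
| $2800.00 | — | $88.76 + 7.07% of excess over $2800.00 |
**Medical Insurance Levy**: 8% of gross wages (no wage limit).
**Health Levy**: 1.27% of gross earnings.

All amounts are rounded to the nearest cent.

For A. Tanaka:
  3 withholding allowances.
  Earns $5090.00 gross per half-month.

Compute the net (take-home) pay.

$4403.13

State Income Tax: taxable = $5090.00 − 3×$168.00 = $4586.00
  $88.76 + 7.07% × ($4586.00 − $2800.00) = $88.76 + 7.07% × $1786.00 = $215.03
Medical Insurance Levy: 8% × $5090.00 = $407.20
Health Levy: 1.27% × $5090.00 = $64.64
Total withheld: $215.03 + $407.20 + $64.64 = $686.87
Net pay: $5090.00 − $686.87 = $4403.13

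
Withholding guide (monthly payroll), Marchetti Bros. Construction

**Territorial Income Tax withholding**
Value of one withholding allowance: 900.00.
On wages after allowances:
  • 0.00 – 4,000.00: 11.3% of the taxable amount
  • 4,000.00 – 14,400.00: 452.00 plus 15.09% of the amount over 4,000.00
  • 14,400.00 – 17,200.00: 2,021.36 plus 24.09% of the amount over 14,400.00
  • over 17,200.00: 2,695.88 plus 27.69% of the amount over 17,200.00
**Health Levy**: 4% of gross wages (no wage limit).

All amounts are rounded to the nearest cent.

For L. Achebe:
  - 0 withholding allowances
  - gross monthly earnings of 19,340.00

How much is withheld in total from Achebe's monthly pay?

4,062.05

Territorial Income Tax: taxable = 19,340.00
  2,695.88 + 27.69% × (19,340.00 − 17,200.00) = 2,695.88 + 27.69% × 2,140.00 = 3,288.45
Health Levy: 4% × 19,340.00 = 773.60
Total: 3,288.45 + 773.60 = 4,062.05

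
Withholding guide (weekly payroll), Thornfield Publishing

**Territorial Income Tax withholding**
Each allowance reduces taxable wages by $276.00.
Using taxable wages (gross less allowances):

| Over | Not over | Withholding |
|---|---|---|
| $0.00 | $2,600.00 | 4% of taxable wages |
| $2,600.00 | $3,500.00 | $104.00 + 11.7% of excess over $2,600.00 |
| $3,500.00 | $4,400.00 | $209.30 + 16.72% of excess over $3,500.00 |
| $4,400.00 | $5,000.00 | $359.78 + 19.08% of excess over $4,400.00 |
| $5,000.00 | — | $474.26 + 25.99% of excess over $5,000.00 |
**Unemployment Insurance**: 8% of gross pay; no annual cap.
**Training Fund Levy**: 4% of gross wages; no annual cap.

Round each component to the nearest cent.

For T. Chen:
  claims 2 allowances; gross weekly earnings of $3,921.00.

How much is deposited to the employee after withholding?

$3,256.51

Territorial Income Tax: taxable = $3,921.00 − 2×$276.00 = $3,369.00
  $104.00 + 11.7% × ($3,369.00 − $2,600.00) = $104.00 + 11.7% × $769.00 = $193.97
Unemployment Insurance: 8% × $3,921.00 = $313.68
Training Fund Levy: 4% × $3,921.00 = $156.84
Total withheld: $193.97 + $313.68 + $156.84 = $664.49
Net pay: $3,921.00 − $664.49 = $3,256.51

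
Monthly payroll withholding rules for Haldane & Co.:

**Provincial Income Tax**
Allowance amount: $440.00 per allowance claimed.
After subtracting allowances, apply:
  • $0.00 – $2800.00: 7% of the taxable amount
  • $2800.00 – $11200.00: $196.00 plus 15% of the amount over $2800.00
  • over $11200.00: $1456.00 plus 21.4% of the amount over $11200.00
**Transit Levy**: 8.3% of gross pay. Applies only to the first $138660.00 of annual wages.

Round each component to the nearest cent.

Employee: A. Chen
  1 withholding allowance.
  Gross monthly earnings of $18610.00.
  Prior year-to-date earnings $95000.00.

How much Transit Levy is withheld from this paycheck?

Transit Levy: 8.3% × $18610.00 = $1544.63

$1544.63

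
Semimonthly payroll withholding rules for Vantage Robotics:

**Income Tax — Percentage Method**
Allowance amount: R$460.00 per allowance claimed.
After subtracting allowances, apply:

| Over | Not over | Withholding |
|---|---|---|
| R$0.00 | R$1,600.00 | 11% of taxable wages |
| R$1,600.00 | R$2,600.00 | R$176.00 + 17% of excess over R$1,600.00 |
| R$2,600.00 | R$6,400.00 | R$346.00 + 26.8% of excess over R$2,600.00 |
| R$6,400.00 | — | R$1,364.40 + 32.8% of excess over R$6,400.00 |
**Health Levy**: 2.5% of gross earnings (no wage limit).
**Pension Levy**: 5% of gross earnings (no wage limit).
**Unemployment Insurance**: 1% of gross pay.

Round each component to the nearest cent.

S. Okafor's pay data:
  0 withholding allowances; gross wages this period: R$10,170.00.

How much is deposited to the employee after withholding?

R$6,704.59

Income Tax: taxable = R$10,170.00
  R$1,364.40 + 32.8% × (R$10,170.00 − R$6,400.00) = R$1,364.40 + 32.8% × R$3,770.00 = R$2,600.96
Health Levy: 2.5% × R$10,170.00 = R$254.25
Pension Levy: 5% × R$10,170.00 = R$508.50
Unemployment Insurance: 1% × R$10,170.00 = R$101.70
Total withheld: R$2,600.96 + R$254.25 + R$508.50 + R$101.70 = R$3,465.41
Net pay: R$10,170.00 − R$3,465.41 = R$6,704.59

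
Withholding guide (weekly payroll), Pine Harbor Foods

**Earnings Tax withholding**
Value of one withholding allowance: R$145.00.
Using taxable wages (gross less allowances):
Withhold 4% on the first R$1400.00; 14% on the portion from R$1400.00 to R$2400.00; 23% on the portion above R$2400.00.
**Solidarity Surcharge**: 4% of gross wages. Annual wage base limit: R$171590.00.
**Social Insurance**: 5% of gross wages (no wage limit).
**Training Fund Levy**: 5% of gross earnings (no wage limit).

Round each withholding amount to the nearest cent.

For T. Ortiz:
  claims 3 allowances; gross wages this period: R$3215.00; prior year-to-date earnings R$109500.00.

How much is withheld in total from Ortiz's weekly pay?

R$733.50

Earnings Tax: taxable = R$3215.00 − 3×R$145.00 = R$2780.00
  R$196.00 + 23% × (R$2780.00 − R$2400.00) = R$196.00 + 23% × R$380.00 = R$283.40
Solidarity Surcharge: 4% × R$3215.00 = R$128.60
Social Insurance: 5% × R$3215.00 = R$160.75
Training Fund Levy: 5% × R$3215.00 = R$160.75
Total: R$283.40 + R$128.60 + R$160.75 + R$160.75 = R$733.50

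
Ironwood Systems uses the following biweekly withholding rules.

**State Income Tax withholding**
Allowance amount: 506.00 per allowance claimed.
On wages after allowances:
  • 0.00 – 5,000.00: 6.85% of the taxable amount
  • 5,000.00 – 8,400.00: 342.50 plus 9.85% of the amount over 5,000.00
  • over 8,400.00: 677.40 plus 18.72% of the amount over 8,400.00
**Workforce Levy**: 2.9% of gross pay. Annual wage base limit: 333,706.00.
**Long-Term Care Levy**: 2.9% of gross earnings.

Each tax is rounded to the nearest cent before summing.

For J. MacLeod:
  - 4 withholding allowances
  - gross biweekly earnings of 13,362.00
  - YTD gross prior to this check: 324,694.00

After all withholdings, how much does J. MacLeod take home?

State Income Tax: taxable = 13,362.00 − 4×506.00 = 11,338.00
  677.40 + 18.72% × (11,338.00 − 8,400.00) = 677.40 + 18.72% × 2,938.00 = 1,227.39
Workforce Levy: cap 333,706.00 − YTD 324,694.00 = 9,012.00 subject; 2.9% × 9,012.00 = 261.35
Long-Term Care Levy: 2.9% × 13,362.00 = 387.50
Total withheld: 1,227.39 + 261.35 + 387.50 = 1,876.24
Net pay: 13,362.00 − 1,876.24 = 11,485.76

11,485.76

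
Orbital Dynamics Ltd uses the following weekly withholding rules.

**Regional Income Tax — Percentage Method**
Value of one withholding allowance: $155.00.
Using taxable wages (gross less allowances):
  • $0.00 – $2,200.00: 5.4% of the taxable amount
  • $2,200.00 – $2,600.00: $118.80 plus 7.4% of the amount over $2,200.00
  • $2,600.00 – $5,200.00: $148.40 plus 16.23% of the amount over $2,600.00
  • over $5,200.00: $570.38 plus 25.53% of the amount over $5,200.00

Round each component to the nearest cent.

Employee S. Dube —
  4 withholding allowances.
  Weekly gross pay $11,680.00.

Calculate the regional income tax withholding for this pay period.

$2,066.44

Regional Income Tax: taxable = $11,680.00 − 4×$155.00 = $11,060.00
  $570.38 + 25.53% × ($11,060.00 − $5,200.00) = $570.38 + 25.53% × $5,860.00 = $2,066.44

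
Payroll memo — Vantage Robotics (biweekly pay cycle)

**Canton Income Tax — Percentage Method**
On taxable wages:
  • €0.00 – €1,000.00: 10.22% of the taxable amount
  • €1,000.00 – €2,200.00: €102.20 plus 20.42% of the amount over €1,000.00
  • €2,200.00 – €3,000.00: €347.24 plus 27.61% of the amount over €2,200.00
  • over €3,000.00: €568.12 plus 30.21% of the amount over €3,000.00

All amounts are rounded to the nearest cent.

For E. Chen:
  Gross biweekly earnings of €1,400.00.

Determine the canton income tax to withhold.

Canton Income Tax: taxable = €1,400.00
  €102.20 + 20.42% × (€1,400.00 − €1,000.00) = €102.20 + 20.42% × €400.00 = €183.88

€183.88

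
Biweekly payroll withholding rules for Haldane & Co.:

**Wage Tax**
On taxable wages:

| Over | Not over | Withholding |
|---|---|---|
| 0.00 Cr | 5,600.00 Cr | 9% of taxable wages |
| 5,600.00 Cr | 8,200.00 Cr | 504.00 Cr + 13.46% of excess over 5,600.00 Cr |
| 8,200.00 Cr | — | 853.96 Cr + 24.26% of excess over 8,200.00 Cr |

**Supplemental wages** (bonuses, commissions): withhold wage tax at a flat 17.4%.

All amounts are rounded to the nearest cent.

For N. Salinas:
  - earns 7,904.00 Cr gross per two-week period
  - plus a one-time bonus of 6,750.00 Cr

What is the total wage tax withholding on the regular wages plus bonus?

1,988.62 Cr

Wage Tax: taxable = 7,904.00 Cr
  504.00 Cr + 13.46% × (7,904.00 Cr − 5,600.00 Cr) = 504.00 Cr + 13.46% × 2,304.00 Cr = 814.12 Cr
Supplemental (17.4% flat on bonus): 17.4% × 6,750.00 Cr = 1,174.50 Cr
Total wage tax: 814.12 Cr + 1,174.50 Cr = 1,988.62 Cr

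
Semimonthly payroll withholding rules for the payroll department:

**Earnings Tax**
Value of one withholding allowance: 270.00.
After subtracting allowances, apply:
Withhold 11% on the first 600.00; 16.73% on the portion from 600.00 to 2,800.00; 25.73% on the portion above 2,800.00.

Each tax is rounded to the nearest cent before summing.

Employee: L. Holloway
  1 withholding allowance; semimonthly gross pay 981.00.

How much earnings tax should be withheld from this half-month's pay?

Earnings Tax: taxable = 981.00 − 1×270.00 = 711.00
  66.00 + 16.73% × (711.00 − 600.00) = 66.00 + 16.73% × 111.00 = 84.57

84.57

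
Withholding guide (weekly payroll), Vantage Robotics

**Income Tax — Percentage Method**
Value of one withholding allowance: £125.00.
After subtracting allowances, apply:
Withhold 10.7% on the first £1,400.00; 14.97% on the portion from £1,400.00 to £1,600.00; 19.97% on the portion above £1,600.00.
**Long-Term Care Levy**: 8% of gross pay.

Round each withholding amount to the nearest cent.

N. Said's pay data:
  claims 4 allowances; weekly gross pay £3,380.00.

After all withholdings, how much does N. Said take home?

£2,674.24

Income Tax: taxable = £3,380.00 − 4×£125.00 = £2,880.00
  £179.74 + 19.97% × (£2,880.00 − £1,600.00) = £179.74 + 19.97% × £1,280.00 = £435.36
Long-Term Care Levy: 8% × £3,380.00 = £270.40
Total withheld: £435.36 + £270.40 = £705.76
Net pay: £3,380.00 − £705.76 = £2,674.24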